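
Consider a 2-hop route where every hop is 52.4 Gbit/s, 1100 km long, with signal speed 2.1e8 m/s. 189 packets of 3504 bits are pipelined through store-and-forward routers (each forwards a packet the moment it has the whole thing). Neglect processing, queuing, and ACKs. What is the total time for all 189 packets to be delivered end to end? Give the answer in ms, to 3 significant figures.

Per-hop transmission t_tx = L/R = 3504/52400000000 = 6.68702e-05 ms.
Per-hop propagation t_prop = 1100000/210000000 = 5.2381 ms.
Pipeline fill: first packet needs 2·t_tx to clear all hops; remaining 188 packets each add one t_tx.
Total = (2+189-1)·t_tx + 2·t_prop = 190·6.68702e-05 + 2·5.2381 = 10.5 ms.

10.5 ms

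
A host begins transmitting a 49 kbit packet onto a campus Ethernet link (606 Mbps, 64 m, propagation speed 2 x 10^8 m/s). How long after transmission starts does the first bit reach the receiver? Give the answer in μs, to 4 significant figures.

First bit experiences only propagation delay: d/s = 64/200000000 = 0.3200 μs.

0.3200 μs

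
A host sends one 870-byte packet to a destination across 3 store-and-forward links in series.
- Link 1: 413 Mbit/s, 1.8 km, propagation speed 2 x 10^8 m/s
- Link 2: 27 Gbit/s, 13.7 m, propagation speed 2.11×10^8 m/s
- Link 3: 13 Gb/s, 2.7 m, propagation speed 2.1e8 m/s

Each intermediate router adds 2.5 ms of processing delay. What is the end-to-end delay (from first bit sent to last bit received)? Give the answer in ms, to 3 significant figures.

L = 870 × 8 = 6960 bits.
Transmission delays (L/R per hop): 0.0168523, 0.000257778, 0.000535385 ms; sum = 0.0176455 ms.
Propagation delays (d/s per hop): 0.009, 6.49289e-05, 1.28571e-05 ms; sum = 0.00907779 ms.
Processing at 2 router(s): 2 × 2.5 ms = 5 ms.
End-to-end = 5.03 ms.

5.03 ms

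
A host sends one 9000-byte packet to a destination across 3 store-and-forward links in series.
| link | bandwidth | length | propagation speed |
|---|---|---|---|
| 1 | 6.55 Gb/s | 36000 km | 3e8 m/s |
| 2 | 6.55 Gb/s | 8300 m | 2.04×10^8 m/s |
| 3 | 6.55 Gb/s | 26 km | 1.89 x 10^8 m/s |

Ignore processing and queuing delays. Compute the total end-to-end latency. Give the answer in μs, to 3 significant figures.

L = 9000 × 8 = 72000 bits.
Transmission delay per hop = L/R = 72000/6550000000 = 10.9924 μs; 3 hops → 32.9771 μs.
Propagation delays (d/s per hop): 120000, 40.6863, 137.566 μs; sum = 120178 μs.
End-to-end = 120000 μs.

120000 μs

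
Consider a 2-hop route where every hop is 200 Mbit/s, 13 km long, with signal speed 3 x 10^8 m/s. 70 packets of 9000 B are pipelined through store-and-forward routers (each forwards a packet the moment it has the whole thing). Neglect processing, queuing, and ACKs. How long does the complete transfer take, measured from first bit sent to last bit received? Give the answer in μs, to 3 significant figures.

25600 μs

Per-hop transmission t_tx = L/R = 72000/200000000 = 360 μs.
Per-hop propagation t_prop = 13000/300000000 = 43.3333 μs.
Pipeline fill: first packet needs 2·t_tx to clear all hops; remaining 69 packets each add one t_tx.
Total = (2+70-1)·t_tx + 2·t_prop = 71·360 + 2·43.3333 = 25600 μs.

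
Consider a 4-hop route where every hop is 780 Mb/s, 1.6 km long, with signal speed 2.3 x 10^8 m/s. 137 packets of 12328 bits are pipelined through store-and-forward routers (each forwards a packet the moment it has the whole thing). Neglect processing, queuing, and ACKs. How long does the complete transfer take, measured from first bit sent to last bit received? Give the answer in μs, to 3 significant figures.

Per-hop transmission t_tx = L/R = 12328/780000000 = 15.8051 μs.
Per-hop propagation t_prop = 1600/2.3e+08 = 6.95652 μs.
Pipeline fill: first packet needs 4·t_tx to clear all hops; remaining 136 packets each add one t_tx.
Total = (4+137-1)·t_tx + 4·t_prop = 140·15.8051 + 4·6.95652 = 2240 μs.

2240 μs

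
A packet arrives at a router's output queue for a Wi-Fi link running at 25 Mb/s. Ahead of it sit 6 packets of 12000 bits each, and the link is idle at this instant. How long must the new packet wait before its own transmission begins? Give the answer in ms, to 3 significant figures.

2.88 ms

Each queued packet: L/R = 12000/25000000 = 0.48 ms.
6 queued → 2.88 ms.
Queuing delay = 2.88 ms.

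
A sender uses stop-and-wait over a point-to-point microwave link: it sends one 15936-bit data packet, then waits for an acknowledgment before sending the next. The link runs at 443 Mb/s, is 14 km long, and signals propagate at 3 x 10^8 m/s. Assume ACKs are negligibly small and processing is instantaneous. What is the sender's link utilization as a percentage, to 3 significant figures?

27.8 %

t_tx = L/R = 15936/443000000 = 3.59729e-05 s.
t_prop = 14000/300000000 = 4.66667e-05 s; RTT = 9.33333e-05 s.
Cycle = t_tx + RTT = 0.000129306 s.
Utilization = t_tx / cycle = 3.59729e-05/0.000129306 = 27.8 %.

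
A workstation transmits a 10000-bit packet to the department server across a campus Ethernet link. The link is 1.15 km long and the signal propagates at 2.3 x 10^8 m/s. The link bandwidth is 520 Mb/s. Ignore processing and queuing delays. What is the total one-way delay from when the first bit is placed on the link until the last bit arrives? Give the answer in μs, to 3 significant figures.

24.2 μs

Transmission delay = L/R = 10000 / 520000000 = 19.2308 μs.
Propagation delay = d/s = 1150 m / 2.3e+08 m/s = 5 μs.
Total = 24.2 μs.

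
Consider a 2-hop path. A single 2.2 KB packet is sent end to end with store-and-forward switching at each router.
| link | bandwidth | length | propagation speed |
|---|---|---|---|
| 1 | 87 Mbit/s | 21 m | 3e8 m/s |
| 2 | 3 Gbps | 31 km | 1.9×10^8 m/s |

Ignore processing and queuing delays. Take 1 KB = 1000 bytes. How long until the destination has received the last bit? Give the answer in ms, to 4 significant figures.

L = 17600 bits.
Transmission delays (L/R per hop): 0.202299, 0.00586667 ms; sum = 0.208166 ms.
Propagation delays (d/s per hop): 7e-05, 0.163158 ms; sum = 0.163228 ms.
End-to-end = 0.3714 ms.

0.3714 ms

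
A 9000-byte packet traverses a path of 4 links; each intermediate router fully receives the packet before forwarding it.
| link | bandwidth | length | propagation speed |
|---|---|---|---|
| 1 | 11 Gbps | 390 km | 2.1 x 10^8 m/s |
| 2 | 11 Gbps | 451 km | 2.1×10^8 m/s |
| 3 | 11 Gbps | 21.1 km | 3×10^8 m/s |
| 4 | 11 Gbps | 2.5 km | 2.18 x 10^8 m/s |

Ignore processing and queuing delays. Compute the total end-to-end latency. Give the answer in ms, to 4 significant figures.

L = 9000 × 8 = 72000 bits.
Transmission delay per hop = L/R = 72000/11000000000 = 0.00654545 ms; 4 hops → 0.0261818 ms.
Propagation delays (d/s per hop): 1.85714, 2.14762, 0.0703333, 0.0114679 ms; sum = 4.08656 ms.
End-to-end = 4.113 ms.

4.113 ms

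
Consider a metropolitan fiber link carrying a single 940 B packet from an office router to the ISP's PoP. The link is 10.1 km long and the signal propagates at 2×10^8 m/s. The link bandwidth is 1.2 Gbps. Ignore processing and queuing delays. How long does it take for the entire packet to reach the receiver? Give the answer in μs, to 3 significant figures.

56.8 μs

L = 940 × 8 = 7520 bits.
Transmission delay = L/R = 7520 / 1200000000 = 6.26667 μs.
Propagation delay = d/s = 10100 m / 200000000 m/s = 50.5 μs.
Total = 56.8 μs.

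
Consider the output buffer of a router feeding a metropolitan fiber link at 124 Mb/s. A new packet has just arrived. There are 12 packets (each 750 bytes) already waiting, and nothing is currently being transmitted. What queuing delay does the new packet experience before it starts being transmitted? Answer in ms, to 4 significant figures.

Each queued packet: L/R = 6000/124000000 = 0.0483871 ms.
12 queued → 0.580645 ms.
Queuing delay = 0.5806 ms.

0.5806 ms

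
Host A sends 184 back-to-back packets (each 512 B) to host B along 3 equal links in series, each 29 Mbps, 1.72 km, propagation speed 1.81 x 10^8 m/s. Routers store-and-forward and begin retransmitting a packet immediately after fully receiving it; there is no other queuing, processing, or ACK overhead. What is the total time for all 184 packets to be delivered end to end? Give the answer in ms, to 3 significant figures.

26.3 ms

Per-hop transmission t_tx = L/R = 4096/29000000 = 0.141241 ms.
Per-hop propagation t_prop = 1720/181000000 = 0.00950276 ms.
Pipeline fill: first packet needs 3·t_tx to clear all hops; remaining 183 packets each add one t_tx.
Total = (3+184-1)·t_tx + 3·t_prop = 186·0.141241 + 3·0.00950276 = 26.3 ms.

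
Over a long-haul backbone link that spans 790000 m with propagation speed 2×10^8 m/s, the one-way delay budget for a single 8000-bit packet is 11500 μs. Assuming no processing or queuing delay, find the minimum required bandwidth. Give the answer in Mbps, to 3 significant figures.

Propagation delay = 790000 / 200000000 = 3950 μs.
Transmission budget = 11500 − 3950 = 7550 μs.
R ≥ L / t_tx = 8000 bits / 0.00755 s = 1.06 Mbps.

1.06 Mbps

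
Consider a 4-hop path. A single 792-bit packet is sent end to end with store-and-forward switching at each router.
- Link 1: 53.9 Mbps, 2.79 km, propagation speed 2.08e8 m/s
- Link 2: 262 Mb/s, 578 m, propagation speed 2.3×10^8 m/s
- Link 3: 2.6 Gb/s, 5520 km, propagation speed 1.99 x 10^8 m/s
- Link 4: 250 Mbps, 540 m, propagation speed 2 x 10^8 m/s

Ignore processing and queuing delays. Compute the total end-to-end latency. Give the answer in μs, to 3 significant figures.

Transmission delays (L/R per hop): 14.6939, 3.0229, 0.304615, 3.168 μs; sum = 21.1894 μs.
Propagation delays (d/s per hop): 13.4135, 2.51304, 27738.7, 2.7 μs; sum = 27757.3 μs.
End-to-end = 27800 μs.

27800 μs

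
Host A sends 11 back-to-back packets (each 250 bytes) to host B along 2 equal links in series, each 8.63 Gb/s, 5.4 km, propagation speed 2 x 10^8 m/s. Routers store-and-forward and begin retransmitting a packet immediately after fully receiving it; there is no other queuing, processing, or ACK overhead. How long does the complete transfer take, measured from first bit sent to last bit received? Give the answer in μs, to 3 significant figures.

Per-hop transmission t_tx = L/R = 2000/8630000000 = 0.23175 μs.
Per-hop propagation t_prop = 5400/200000000 = 27 μs.
Pipeline fill: first packet needs 2·t_tx to clear all hops; remaining 10 packets each add one t_tx.
Total = (2+11-1)·t_tx + 2·t_prop = 12·0.23175 + 2·27 = 56.8 μs.

56.8 μs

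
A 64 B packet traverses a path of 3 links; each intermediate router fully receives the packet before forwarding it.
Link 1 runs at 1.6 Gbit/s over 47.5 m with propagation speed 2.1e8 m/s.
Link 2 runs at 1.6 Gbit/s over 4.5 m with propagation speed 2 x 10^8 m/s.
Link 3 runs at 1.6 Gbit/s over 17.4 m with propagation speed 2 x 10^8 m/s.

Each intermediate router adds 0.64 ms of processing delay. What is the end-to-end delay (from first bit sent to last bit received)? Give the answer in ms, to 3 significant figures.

1.28 ms

L = 64 × 8 = 512 bits.
Transmission delay per hop = L/R = 512/1600000000 = 0.00032 ms; 3 hops → 0.00096 ms.
Propagation delays (d/s per hop): 0.00022619, 2.25e-05, 8.7e-05 ms; sum = 0.00033569 ms.
Processing at 2 router(s): 2 × 0.64 ms = 1.28 ms.
End-to-end = 1.28 ms.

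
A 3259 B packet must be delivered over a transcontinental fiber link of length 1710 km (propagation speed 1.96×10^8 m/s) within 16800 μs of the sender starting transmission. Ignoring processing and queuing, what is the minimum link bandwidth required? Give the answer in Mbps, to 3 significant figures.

3.23 Mbps

L = 26072 bits.
Propagation delay = 1710000 / 196000000 = 8724.49 μs.
Transmission budget = 16800 − 8724.49 = 8075.51 μs.
R ≥ L / t_tx = 26072 bits / 0.00807551 s = 3.23 Mbps.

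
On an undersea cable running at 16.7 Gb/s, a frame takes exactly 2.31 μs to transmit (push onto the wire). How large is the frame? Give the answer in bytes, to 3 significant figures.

4820 bytes

L = R × t_tx = 16700000000 b/s × 2.31e-06 s = 38577 bits.
In bytes: 38577 / 8 = 4820 bytes.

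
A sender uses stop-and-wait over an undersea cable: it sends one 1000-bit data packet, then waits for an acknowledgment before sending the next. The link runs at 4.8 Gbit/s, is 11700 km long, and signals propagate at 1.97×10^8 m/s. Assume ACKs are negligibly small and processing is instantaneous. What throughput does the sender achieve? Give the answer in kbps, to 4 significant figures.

t_tx = L/R = 1000/4800000000 = 2.08333e-07 s.
t_prop = 11700000/197000000 = 0.0593909 s; RTT = 0.118782 s.
Cycle = t_tx + RTT = 0.118782 s.
Throughput = L / cycle = 1000 / 0.118782 = 8.419 kbps.

8.419 kbps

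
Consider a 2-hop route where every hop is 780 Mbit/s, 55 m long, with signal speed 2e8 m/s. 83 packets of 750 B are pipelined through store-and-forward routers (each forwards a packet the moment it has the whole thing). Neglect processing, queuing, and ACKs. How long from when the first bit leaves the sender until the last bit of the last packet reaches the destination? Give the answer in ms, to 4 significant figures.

Per-hop transmission t_tx = L/R = 6000/780000000 = 0.00769231 ms.
Per-hop propagation t_prop = 55/200000000 = 0.000275 ms.
Pipeline fill: first packet needs 2·t_tx to clear all hops; remaining 82 packets each add one t_tx.
Total = (2+83-1)·t_tx + 2·t_prop = 84·0.00769231 + 2·0.000275 = 0.6467 ms.

0.6467 ms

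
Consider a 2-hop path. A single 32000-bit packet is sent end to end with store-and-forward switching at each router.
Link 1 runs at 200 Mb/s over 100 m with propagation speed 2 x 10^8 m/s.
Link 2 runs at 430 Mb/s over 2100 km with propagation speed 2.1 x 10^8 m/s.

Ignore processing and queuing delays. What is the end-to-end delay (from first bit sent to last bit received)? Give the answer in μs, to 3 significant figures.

Transmission delays (L/R per hop): 160, 74.4186 μs; sum = 234.419 μs.
Propagation delays (d/s per hop): 0.5, 10000 μs; sum = 10000.5 μs.
End-to-end = 10200 μs.

10200 μs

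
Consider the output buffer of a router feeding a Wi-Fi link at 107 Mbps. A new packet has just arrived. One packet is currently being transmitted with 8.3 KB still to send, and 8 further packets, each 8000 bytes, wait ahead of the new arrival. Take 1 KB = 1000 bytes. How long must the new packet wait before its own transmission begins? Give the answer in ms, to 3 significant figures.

5.41 ms

Each queued packet: L/R = 64000/107000000 = 0.598131 ms.
8 queued → 4.78505 ms.
Plus remaining 66400 bits of current packet: 0.620561 ms.
Queuing delay = 5.41 ms.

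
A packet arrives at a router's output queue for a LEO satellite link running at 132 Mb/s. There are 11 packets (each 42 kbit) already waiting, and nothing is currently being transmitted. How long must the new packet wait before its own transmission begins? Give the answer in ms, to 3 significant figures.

Each queued packet: L/R = 42000/132000000 = 0.318182 ms.
11 queued → 3.5 ms.
Queuing delay = 3.50 ms.

3.50 ms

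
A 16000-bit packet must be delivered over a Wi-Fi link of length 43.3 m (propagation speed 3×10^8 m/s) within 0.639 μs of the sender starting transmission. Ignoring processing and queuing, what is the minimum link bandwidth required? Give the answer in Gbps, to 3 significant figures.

32.3 Gbps

Propagation delay = 43.3 / 300000000 = 0.144333 μs.
Transmission budget = 0.639 − 0.144333 = 0.494667 μs.
R ≥ L / t_tx = 16000 bits / 4.94667e-07 s = 32.3 Gbps.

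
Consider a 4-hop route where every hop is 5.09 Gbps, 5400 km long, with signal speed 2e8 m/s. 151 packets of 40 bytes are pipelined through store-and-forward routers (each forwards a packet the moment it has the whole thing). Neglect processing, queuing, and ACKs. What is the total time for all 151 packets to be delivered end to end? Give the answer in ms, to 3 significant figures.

Per-hop transmission t_tx = L/R = 320/5090000000 = 6.28684e-05 ms.
Per-hop propagation t_prop = 5400000/200000000 = 27 ms.
Pipeline fill: first packet needs 4·t_tx to clear all hops; remaining 150 packets each add one t_tx.
Total = (4+151-1)·t_tx + 4·t_prop = 154·6.28684e-05 + 4·27 = 108 ms.

108 ms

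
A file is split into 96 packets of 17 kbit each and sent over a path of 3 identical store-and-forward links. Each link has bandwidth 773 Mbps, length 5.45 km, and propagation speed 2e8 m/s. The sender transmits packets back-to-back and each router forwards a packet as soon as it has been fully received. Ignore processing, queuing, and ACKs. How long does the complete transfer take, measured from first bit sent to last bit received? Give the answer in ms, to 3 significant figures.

2.24 ms

Per-hop transmission t_tx = L/R = 17000/773000000 = 0.0219922 ms.
Per-hop propagation t_prop = 5450/200000000 = 0.02725 ms.
Pipeline fill: first packet needs 3·t_tx to clear all hops; remaining 95 packets each add one t_tx.
Total = (3+96-1)·t_tx + 3·t_prop = 98·0.0219922 + 3·0.02725 = 2.24 ms.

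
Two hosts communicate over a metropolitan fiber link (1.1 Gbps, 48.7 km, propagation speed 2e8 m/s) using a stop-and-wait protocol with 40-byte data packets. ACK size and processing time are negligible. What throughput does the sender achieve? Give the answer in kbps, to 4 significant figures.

656.7 kbps

t_tx = L/R = 320/1100000000 = 2.90909e-07 s.
t_prop = 48700/200000000 = 0.0002435 s; RTT = 0.000487 s.
Cycle = t_tx + RTT = 0.000487291 s.
Throughput = L / cycle = 320 / 0.000487291 = 656.7 kbps.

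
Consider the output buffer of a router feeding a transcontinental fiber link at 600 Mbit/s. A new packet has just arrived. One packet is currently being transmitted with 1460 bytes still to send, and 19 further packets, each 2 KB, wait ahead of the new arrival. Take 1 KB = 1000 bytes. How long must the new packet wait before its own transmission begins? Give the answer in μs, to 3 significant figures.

Each queued packet: L/R = 16000/600000000 = 26.6667 μs.
19 queued → 506.667 μs.
Plus remaining 11680 bits of current packet: 19.4667 μs.
Queuing delay = 526 μs.

526 μs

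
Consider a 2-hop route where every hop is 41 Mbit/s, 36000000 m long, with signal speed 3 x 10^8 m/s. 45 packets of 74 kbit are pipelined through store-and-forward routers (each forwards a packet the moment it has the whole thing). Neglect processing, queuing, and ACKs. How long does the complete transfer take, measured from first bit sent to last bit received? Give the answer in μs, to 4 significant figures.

323000 μs

Per-hop transmission t_tx = L/R = 74000/41000000 = 1804.88 μs.
Per-hop propagation t_prop = 36000000/300000000 = 120000 μs.
Pipeline fill: first packet needs 2·t_tx to clear all hops; remaining 44 packets each add one t_tx.
Total = (2+45-1)·t_tx + 2·t_prop = 46·1804.88 + 2·120000 = 323000 μs.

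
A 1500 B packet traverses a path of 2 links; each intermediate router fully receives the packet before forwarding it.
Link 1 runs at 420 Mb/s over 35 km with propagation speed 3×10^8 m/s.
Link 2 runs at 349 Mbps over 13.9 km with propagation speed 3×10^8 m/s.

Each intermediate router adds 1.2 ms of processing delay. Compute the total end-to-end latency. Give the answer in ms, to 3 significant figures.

L = 1500 × 8 = 12000 bits.
Transmission delays (L/R per hop): 0.0285714, 0.034384 ms; sum = 0.0629554 ms.
Propagation delays (d/s per hop): 0.116667, 0.0463333 ms; sum = 0.163 ms.
Processing at 1 router(s): 1 × 1.2 ms = 1.2 ms.
End-to-end = 1.43 ms.

1.43 ms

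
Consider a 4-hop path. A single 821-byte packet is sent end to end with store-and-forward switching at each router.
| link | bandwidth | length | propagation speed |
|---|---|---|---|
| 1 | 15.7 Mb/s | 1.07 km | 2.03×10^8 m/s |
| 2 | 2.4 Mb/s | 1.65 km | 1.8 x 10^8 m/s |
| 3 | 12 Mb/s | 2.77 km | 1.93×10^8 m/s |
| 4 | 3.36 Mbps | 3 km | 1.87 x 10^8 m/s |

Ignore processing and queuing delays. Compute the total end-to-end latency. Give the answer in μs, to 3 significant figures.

5700 μs

L = 821 × 8 = 6568 bits.
Transmission delays (L/R per hop): 418.344, 2736.67, 547.333, 1954.76 μs; sum = 5657.11 μs.
Propagation delays (d/s per hop): 5.27094, 9.16667, 14.3523, 16.0428 μs; sum = 44.8327 μs.
End-to-end = 5700 μs.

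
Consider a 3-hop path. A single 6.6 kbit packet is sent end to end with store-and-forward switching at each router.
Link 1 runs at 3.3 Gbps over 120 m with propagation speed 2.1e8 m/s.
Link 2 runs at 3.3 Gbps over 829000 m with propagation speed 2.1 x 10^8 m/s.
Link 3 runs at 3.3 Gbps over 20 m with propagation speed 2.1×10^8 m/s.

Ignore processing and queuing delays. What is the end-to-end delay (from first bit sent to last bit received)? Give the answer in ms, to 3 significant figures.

3.95 ms

L = 6600 bits.
Transmission delay per hop = L/R = 6600/3300000000 = 0.002 ms; 3 hops → 0.006 ms.
Propagation delays (d/s per hop): 0.000571429, 3.94762, 9.52381e-05 ms; sum = 3.94829 ms.
End-to-end = 3.95 ms.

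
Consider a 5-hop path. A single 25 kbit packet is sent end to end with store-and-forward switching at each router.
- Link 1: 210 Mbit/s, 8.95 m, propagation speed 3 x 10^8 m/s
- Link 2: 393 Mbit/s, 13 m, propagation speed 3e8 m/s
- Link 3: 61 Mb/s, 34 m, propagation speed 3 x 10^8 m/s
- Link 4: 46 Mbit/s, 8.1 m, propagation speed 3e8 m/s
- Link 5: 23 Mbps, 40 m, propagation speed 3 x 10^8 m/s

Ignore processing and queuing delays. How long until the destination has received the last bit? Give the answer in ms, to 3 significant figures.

2.22 ms

L = 25000 bits.
Transmission delays (L/R per hop): 0.119048, 0.0636132, 0.409836, 0.543478, 1.08696 ms; sum = 2.22293 ms.
Propagation delays (d/s per hop): 2.98333e-05, 4.33333e-05, 0.000113333, 2.7e-05, 0.000133333 ms; sum = 0.000346833 ms.
End-to-end = 2.22 ms.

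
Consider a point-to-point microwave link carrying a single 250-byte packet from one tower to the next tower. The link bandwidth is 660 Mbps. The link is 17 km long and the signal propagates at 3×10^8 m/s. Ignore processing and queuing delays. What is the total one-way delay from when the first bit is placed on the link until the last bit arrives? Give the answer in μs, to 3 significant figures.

59.7 μs

L = 250 × 8 = 2000 bits.
Transmission delay = L/R = 2000 / 660000000 = 3.0303 μs.
Propagation delay = d/s = 17000 m / 300000000 m/s = 56.6667 μs.
Total = 59.7 μs.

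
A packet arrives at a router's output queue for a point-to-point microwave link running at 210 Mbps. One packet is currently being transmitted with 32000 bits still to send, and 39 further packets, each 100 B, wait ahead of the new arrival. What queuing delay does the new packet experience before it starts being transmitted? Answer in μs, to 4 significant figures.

301.0 μs

Each queued packet: L/R = 800/210000000 = 3.80952 μs.
39 queued → 148.571 μs.
Plus remaining 32000 bits of current packet: 152.381 μs.
Queuing delay = 301.0 μs.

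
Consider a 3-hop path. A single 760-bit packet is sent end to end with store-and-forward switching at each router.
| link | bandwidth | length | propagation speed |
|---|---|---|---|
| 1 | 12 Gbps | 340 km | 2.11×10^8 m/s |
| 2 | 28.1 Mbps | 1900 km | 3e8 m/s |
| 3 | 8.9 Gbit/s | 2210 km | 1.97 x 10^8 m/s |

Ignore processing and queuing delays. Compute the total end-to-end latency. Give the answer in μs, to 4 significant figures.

19190 μs

Transmission delays (L/R per hop): 0.0633333, 27.0463, 0.0853933 μs; sum = 27.195 μs.
Propagation delays (d/s per hop): 1611.37, 6333.33, 11218.3 μs; sum = 19163 μs.
End-to-end = 19190 μs.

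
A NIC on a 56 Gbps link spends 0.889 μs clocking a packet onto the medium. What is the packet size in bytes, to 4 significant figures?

L = R × t_tx = 56000000000 b/s × 8.89e-07 s = 49784 bits.
In bytes: 49784 / 8 = 6223 bytes.

6223 bytes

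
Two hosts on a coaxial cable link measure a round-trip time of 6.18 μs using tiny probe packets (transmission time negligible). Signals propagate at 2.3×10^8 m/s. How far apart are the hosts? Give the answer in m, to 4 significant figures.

One-way propagation = RTT/2 = 3.09 μs.
d = s × t = 2.3e+08 × 3.09e-06 = 710.7 m.

710.7 m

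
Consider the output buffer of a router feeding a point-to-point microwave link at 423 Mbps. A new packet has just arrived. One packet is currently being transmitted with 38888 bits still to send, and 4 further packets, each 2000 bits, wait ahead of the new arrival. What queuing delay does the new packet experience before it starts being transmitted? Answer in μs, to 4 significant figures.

110.8 μs

Each queued packet: L/R = 2000/423000000 = 4.72813 μs.
4 queued → 18.9125 μs.
Plus remaining 38888 bits of current packet: 91.9338 μs.
Queuing delay = 110.8 μs.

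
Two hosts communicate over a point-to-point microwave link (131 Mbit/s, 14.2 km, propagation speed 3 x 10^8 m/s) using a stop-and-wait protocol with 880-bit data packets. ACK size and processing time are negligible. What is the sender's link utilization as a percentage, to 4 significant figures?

6.626 %

t_tx = L/R = 880/131000000 = 6.71756e-06 s.
t_prop = 14200/300000000 = 4.73333e-05 s; RTT = 9.46667e-05 s.
Cycle = t_tx + RTT = 0.000101384 s.
Utilization = t_tx / cycle = 6.71756e-06/0.000101384 = 6.626 %.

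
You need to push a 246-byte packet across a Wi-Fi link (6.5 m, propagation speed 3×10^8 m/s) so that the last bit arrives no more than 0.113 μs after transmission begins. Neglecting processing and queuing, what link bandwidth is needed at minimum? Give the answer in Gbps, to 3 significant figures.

21.5 Gbps

L = 1968 bits.
Propagation delay = 6.5 / 300000000 = 0.0216667 μs.
Transmission budget = 0.113 − 0.0216667 = 0.0913333 μs.
R ≥ L / t_tx = 1968 bits / 9.13333e-08 s = 21.5 Gbps.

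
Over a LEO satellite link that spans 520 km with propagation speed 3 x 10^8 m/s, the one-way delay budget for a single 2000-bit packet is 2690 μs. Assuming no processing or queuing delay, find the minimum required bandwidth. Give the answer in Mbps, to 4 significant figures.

Propagation delay = 520000 / 300000000 = 1733.33 μs.
Transmission budget = 2690 − 1733.33 = 956.667 μs.
R ≥ L / t_tx = 2000 bits / 0.000956667 s = 2.091 Mbps.

2.091 Mbps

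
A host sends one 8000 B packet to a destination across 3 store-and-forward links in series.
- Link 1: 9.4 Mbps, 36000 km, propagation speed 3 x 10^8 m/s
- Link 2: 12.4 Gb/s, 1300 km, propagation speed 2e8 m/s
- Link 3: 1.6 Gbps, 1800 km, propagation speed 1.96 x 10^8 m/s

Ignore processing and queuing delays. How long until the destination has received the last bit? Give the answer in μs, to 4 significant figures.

142500 μs

L = 8000 × 8 = 64000 bits.
Transmission delays (L/R per hop): 6808.51, 5.16129, 40 μs; sum = 6853.67 μs.
Propagation delays (d/s per hop): 120000, 6500, 9183.67 μs; sum = 135684 μs.
End-to-end = 142500 μs.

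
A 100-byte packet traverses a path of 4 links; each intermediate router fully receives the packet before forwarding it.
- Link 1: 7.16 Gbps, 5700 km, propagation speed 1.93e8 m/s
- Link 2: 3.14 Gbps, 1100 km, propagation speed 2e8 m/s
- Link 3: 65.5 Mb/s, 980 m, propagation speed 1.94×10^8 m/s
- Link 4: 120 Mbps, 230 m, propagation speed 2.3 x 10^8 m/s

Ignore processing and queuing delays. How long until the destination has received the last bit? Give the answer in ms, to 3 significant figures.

L = 100 × 8 = 800 bits.
Transmission delays (L/R per hop): 0.000111732, 0.000254777, 0.0122137, 0.00666667 ms; sum = 0.0192469 ms.
Propagation delays (d/s per hop): 29.5337, 5.5, 0.00505155, 0.001 ms; sum = 35.0397 ms.
End-to-end = 35.1 ms.

35.1 ms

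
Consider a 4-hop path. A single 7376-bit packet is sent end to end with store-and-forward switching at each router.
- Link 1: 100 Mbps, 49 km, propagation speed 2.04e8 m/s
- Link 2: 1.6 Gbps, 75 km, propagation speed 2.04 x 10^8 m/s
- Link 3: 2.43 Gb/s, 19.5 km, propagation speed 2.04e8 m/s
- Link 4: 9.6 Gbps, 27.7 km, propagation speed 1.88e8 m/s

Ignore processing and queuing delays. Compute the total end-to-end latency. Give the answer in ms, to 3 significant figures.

Transmission delays (L/R per hop): 0.07376, 0.00461, 0.00303539, 0.000768333 ms; sum = 0.0821737 ms.
Propagation delays (d/s per hop): 0.240196, 0.367647, 0.0955882, 0.14734 ms; sum = 0.850772 ms.
End-to-end = 0.933 ms.

0.933 ms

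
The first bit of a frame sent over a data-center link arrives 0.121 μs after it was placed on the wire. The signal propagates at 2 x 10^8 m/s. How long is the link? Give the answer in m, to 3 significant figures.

d = s × t_prop = 200000000 × 1.21e-07 = 24.2 m.

24.2 m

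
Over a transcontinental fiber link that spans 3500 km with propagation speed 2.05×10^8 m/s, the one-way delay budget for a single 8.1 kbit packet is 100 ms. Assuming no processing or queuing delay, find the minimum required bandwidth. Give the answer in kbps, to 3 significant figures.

Propagation delay = 3500000 / 2.05e+08 = 17.0732 ms.
Transmission budget = 100 − 17.0732 = 82.9268 ms.
R ≥ L / t_tx = 8100 bits / 0.0829268 s = 97.7 kbps.

97.7 kbps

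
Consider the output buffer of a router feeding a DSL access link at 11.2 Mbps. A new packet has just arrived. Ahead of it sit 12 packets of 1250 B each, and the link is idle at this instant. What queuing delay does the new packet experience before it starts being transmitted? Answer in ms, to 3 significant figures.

Each queued packet: L/R = 10000/11200000 = 0.892857 ms.
12 queued → 10.7143 ms.
Queuing delay = 10.7 ms.

10.7 ms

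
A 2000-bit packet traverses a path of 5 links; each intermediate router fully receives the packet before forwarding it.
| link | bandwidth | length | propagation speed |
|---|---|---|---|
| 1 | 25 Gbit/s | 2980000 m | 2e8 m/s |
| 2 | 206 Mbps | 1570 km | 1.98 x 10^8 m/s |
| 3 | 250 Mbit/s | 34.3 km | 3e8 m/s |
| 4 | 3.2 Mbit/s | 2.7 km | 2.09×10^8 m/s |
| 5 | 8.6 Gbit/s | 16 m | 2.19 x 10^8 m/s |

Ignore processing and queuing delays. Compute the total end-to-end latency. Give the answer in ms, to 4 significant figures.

Transmission delays (L/R per hop): 8e-05, 0.00970874, 0.008, 0.625, 0.000232558 ms; sum = 0.643021 ms.
Propagation delays (d/s per hop): 14.9, 7.92929, 0.114333, 0.0129187, 7.30594e-05 ms; sum = 22.9566 ms.
End-to-end = 23.60 ms.

23.60 ms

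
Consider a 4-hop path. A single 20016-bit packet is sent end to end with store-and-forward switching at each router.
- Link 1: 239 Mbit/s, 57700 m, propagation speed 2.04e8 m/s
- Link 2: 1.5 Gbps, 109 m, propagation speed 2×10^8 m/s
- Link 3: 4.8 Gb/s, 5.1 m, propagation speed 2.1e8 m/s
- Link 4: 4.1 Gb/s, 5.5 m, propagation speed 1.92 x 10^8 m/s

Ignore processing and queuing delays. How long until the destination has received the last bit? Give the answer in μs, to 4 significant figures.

Transmission delays (L/R per hop): 83.749, 13.344, 4.17, 4.88195 μs; sum = 106.145 μs.
Propagation delays (d/s per hop): 282.843, 0.545, 0.0242857, 0.0286458 μs; sum = 283.441 μs.
End-to-end = 389.6 μs.

389.6 μs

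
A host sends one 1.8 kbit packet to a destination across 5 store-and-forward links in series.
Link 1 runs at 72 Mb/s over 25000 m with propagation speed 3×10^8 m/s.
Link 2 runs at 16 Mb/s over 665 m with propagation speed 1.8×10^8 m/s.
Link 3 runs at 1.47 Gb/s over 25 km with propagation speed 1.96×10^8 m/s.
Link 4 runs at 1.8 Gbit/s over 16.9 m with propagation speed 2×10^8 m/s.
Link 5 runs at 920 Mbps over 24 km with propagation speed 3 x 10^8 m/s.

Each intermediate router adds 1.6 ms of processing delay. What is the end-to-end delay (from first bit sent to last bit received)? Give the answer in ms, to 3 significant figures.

L = 1800 bits.
Transmission delays (L/R per hop): 0.025, 0.1125, 0.00122449, 0.001, 0.00195652 ms; sum = 0.141681 ms.
Propagation delays (d/s per hop): 0.0833333, 0.00369444, 0.127551, 8.45e-05, 0.08 ms; sum = 0.294663 ms.
Processing at 4 router(s): 4 × 1.6 ms = 6.4 ms.
End-to-end = 6.84 ms.

6.84 ms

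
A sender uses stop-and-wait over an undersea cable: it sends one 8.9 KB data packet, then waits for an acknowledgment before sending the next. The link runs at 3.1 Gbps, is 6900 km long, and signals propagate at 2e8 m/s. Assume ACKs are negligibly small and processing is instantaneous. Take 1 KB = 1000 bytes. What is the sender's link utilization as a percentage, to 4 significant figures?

0.03328 %

t_tx = L/R = 71200/3100000000 = 2.29677e-05 s.
t_prop = 6900000/200000000 = 0.0345 s; RTT = 0.069 s.
Cycle = t_tx + RTT = 0.069023 s.
Utilization = t_tx / cycle = 2.29677e-05/0.069023 = 0.03328 %.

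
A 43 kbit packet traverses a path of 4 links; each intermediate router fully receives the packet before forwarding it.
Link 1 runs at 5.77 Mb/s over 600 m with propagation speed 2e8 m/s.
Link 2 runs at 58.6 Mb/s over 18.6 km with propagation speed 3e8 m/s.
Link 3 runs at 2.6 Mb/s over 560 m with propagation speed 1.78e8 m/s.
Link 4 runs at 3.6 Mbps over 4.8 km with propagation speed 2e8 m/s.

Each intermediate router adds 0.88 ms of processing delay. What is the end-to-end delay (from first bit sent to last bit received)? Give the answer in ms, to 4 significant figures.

39.40 ms

L = 43000 bits.
Transmission delays (L/R per hop): 7.45234, 0.733788, 16.5385, 11.9444 ms; sum = 36.669 ms.
Propagation delays (d/s per hop): 0.003, 0.062, 0.00314607, 0.024 ms; sum = 0.0921461 ms.
Processing at 3 router(s): 3 × 0.88 ms = 2.64 ms.
End-to-end = 39.40 ms.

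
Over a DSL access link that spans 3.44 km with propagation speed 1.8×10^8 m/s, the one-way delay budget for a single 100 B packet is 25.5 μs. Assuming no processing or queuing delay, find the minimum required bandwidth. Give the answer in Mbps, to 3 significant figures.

L = 800 bits.
Propagation delay = 3440 / 180000000 = 19.1111 μs.
Transmission budget = 25.5 − 19.1111 = 6.38889 μs.
R ≥ L / t_tx = 800 bits / 6.38889e-06 s = 125 Mbps.

125 Mbps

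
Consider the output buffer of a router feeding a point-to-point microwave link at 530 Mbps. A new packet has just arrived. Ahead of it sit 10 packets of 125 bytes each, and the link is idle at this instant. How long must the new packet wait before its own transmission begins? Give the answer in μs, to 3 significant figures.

18.9 μs

Each queued packet: L/R = 1000/530000000 = 1.88679 μs.
10 queued → 18.8679 μs.
Queuing delay = 18.9 μs.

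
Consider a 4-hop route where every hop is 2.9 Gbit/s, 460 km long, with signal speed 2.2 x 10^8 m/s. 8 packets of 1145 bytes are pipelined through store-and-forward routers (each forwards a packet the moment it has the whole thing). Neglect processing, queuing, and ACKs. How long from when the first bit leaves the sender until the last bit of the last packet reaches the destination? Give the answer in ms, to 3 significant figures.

8.40 ms

Per-hop transmission t_tx = L/R = 9160/2900000000 = 0.00315862 ms.
Per-hop propagation t_prop = 460000/2.2e+08 = 2.09091 ms.
Pipeline fill: first packet needs 4·t_tx to clear all hops; remaining 7 packets each add one t_tx.
Total = (4+8-1)·t_tx + 4·t_prop = 11·0.00315862 + 4·2.09091 = 8.40 ms.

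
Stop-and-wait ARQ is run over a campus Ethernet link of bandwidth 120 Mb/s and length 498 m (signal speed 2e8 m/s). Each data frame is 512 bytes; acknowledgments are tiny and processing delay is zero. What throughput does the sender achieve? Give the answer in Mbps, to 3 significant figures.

t_tx = L/R = 4096/120000000 = 3.41333e-05 s.
t_prop = 498/200000000 = 2.49e-06 s; RTT = 4.98e-06 s.
Cycle = t_tx + RTT = 3.91133e-05 s.
Throughput = L / cycle = 4096 / 3.91133e-05 = 105 Mbps.

105 Mbps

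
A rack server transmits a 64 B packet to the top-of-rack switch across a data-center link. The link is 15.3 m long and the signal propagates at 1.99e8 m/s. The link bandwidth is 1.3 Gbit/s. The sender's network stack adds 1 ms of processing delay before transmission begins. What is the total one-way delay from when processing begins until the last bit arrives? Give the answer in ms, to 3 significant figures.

L = 64 × 8 = 512 bits.
Transmission delay = L/R = 512 / 1300000000 = 0.000393846 ms.
Propagation delay = d/s = 15.3 m / 199000000 m/s = 7.68844e-05 ms.
Plus processing delay 1 ms = 1 ms.
Total = 1.00 ms.

1.00 ms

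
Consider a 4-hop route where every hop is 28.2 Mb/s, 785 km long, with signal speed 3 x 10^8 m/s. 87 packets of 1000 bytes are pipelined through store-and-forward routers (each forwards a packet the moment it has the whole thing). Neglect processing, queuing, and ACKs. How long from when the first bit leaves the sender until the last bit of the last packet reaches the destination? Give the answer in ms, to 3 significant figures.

36.0 ms

Per-hop transmission t_tx = L/R = 8000/28200000 = 0.283688 ms.
Per-hop propagation t_prop = 785000/300000000 = 2.61667 ms.
Pipeline fill: first packet needs 4·t_tx to clear all hops; remaining 86 packets each add one t_tx.
Total = (4+87-1)·t_tx + 4·t_prop = 90·0.283688 + 4·2.61667 = 36.0 ms.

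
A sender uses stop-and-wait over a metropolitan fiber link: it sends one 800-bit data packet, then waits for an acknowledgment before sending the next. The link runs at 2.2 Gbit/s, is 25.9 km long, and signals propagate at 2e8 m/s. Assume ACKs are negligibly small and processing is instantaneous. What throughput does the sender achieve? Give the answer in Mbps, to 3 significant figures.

t_tx = L/R = 800/2200000000 = 3.63636e-07 s.
t_prop = 25900/200000000 = 0.0001295 s; RTT = 0.000259 s.
Cycle = t_tx + RTT = 0.000259364 s.
Throughput = L / cycle = 800 / 0.000259364 = 3.08 Mbps.

3.08 Mbps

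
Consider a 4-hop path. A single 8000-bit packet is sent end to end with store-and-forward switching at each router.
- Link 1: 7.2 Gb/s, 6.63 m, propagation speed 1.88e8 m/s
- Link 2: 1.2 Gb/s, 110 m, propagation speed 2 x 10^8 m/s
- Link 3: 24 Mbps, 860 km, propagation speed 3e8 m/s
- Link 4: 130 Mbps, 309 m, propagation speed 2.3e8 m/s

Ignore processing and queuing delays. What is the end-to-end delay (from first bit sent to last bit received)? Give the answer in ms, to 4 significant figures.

3.271 ms

Transmission delays (L/R per hop): 0.00111111, 0.00666667, 0.333333, 0.0615385 ms; sum = 0.40265 ms.
Propagation delays (d/s per hop): 3.5266e-05, 0.00055, 2.86667, 0.00134348 ms; sum = 2.8686 ms.
End-to-end = 3.271 ms.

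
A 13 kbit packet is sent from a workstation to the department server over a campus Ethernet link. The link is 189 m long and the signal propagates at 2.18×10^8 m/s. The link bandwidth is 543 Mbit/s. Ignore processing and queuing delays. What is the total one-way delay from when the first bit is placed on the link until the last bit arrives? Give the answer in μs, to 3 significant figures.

L = 13000 bits.
Transmission delay = L/R = 13000 / 543000000 = 23.9411 μs.
Propagation delay = d/s = 189 m / 2.18e+08 m/s = 0.866972 μs.
Total = 24.8 μs.

24.8 μs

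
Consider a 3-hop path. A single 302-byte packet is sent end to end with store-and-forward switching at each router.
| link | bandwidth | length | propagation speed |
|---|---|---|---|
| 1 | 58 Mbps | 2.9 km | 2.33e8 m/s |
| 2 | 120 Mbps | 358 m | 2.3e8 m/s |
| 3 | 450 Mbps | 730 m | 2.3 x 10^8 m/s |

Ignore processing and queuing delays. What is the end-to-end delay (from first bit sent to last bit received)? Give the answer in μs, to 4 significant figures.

84.33 μs

L = 302 × 8 = 2416 bits.
Transmission delays (L/R per hop): 41.6552, 20.1333, 5.36889 μs; sum = 67.1574 μs.
Propagation delays (d/s per hop): 12.4464, 1.55652, 3.17391 μs; sum = 17.1768 μs.
End-to-end = 84.33 μs.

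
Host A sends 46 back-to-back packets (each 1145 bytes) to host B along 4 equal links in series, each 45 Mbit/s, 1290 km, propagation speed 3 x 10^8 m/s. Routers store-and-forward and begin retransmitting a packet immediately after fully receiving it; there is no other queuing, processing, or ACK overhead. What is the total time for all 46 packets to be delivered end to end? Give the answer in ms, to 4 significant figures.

27.17 ms

Per-hop transmission t_tx = L/R = 9160/45000000 = 0.203556 ms.
Per-hop propagation t_prop = 1290000/300000000 = 4.3 ms.
Pipeline fill: first packet needs 4·t_tx to clear all hops; remaining 45 packets each add one t_tx.
Total = (4+46-1)·t_tx + 4·t_prop = 49·0.203556 + 4·4.3 = 27.17 ms.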